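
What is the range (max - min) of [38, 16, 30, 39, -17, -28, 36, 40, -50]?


Maximum value: 40
Minimum value: -50
Range = 40 - (-50) = 90
Final answer: 90


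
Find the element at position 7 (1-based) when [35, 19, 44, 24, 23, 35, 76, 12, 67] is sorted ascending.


Sort ascending: [12, 19, 23, 24, 35, 35, 44, 67, 76]
The 7th element (1-indexed) is at index 6.
Value = 44
Final answer: 44


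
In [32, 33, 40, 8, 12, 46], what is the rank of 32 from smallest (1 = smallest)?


Sort ascending: [8, 12, 32, 33, 40, 46]
Find 32 in the sorted list.
32 is at position 3 (1-indexed).
Final answer: 3


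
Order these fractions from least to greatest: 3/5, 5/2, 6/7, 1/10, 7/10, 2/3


Convert to decimal for comparison:
  3/5 = 0.6
  5/2 = 2.5
  6/7 = 0.8571
  1/10 = 0.1
  7/10 = 0.7
  2/3 = 0.6667
Decimals in increasing order: 0.1 < 0.6 < 0.6667 < 0.7 < 0.8571 < 2.5
Writing each back as its fraction gives the sorted order.
Final answer: 1/10, 3/5, 2/3, 7/10, 6/7, 5/2


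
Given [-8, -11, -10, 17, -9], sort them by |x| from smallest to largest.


Compute absolute values:
  |-8| = 8
  |-11| = 11
  |-10| = 10
  |17| = 17
  |-9| = 9
Absolute values in increasing order: 8 < 9 < 10 < 11 < 17
Listing the original numbers in that order gives the answer.
Final answer: [-8, -9, -10, -11, 17]


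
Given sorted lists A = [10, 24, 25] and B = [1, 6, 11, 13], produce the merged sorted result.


List A: [10, 24, 25]
List B: [1, 6, 11, 13]
Repeatedly compare the front elements and take the smaller:
  10 vs 1 -> take 1
  10 vs 6 -> take 6
  10 vs 11 -> take 10
  24 vs 11 -> take 11
  24 vs 13 -> take 13
  B is exhausted; append the rest of A: [24, 25]
Final answer: [1, 6, 10, 11, 13, 24, 25]


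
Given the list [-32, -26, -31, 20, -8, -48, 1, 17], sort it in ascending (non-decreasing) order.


Original list: [-32, -26, -31, 20, -8, -48, 1, 17]
Repeatedly take the smallest remaining element:
  Remaining [-32, -26, -31, 20, -8, -48, 1, 17] -> smallest is -48
  Remaining [-32, -26, -31, 20, -8, 1, 17] -> smallest is -32
  Remaining [-26, -31, 20, -8, 1, 17] -> smallest is -31
  Remaining [-26, 20, -8, 1, 17] -> smallest is -26
  Remaining [20, -8, 1, 17] -> smallest is -8
  Remaining [20, 1, 17] -> smallest is 1
  Remaining [20, 17] -> smallest is 17
  Remaining [20] -> smallest is 20
Collecting the picks in order gives the sorted list.
Final answer: [-48, -32, -31, -26, -8, 1, 17, 20]


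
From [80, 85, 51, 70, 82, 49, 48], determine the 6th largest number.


Sort descending: [85, 82, 80, 70, 51, 49, 48]
The 6th element (1-indexed) is at index 5.
Value = 49
Final answer: 49


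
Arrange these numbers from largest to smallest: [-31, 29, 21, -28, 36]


Original list: [-31, 29, 21, -28, 36]
Repeatedly take the largest remaining element:
  Remaining [-31, 29, 21, -28, 36] -> largest is 36
  Remaining [-31, 29, 21, -28] -> largest is 29
  Remaining [-31, 21, -28] -> largest is 21
  Remaining [-31, -28] -> largest is -28
  Remaining [-31] -> largest is -31
Collecting the picks in order gives the descending list.
Final answer: [36, 29, 21, -28, -31]


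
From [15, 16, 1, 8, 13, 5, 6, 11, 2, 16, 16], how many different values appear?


List all unique values:
Distinct values: [1, 2, 5, 6, 8, 11, 13, 15, 16]
Count = 9
Final answer: 9


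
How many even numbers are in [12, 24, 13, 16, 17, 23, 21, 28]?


Check each element:
  12 is even
  24 is even
  13 is odd
  16 is even
  17 is odd
  23 is odd
  21 is odd
  28 is even
Evens: [12, 24, 16, 28]
Count of evens = 4
Final answer: 4


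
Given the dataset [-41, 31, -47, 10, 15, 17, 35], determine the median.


First, sort the list: [-47, -41, 10, 15, 17, 31, 35]
The list has 7 elements (odd count).
The middle index is 3 (0-based), and the element there is 15.
Final answer: 15


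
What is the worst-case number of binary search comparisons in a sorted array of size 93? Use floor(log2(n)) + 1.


Binary search halves the search space each step.
Maximum comparisons = floor(log2(93)) + 1
log2(93) = 6.5392
floor(log2(93)) = 6, so 6 + 1 = 7
Final answer: 7


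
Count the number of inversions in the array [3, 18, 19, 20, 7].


For each element, count the later elements that are smaller than it:
  3 (index 0): smaller elements after it = [] -> 0
  18 (index 1): smaller elements after it = [7] -> 1
  19 (index 2): smaller elements after it = [7] -> 1
  20 (index 3): smaller elements after it = [7] -> 1
Total inversions = 0 + 1 + 1 + 1 = 3
Final answer: 3


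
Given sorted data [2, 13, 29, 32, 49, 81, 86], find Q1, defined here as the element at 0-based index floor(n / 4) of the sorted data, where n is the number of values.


The list has n = 7 elements.
Q1 index = floor(7 / 4) = floor(1.75) = 1
Counting from index 0 in the sorted data, the element at index 1 is 13.
Final answer: 13


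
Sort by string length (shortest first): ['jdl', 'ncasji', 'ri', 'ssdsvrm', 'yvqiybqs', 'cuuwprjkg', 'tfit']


Compute lengths:
  'jdl' has length 3
  'ncasji' has length 6
  'ri' has length 2
  'ssdsvrm' has length 7
  'yvqiybqs' has length 8
  'cuuwprjkg' has length 9
  'tfit' has length 4
Lengths in increasing order: 2 < 3 < 4 < 6 < 7 < 8 < 9
Listing the words in that order gives the answer.
Final answer: ['ri', 'jdl', 'tfit', 'ncasji', 'ssdsvrm', 'yvqiybqs', 'cuuwprjkg']


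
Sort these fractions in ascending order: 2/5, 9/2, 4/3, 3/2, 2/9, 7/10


Convert to decimal for comparison:
  2/5 = 0.4
  9/2 = 4.5
  4/3 = 1.3333
  3/2 = 1.5
  2/9 = 0.2222
  7/10 = 0.7
Decimals in increasing order: 0.2222 < 0.4 < 0.7 < 1.3333 < 1.5 < 4.5
Writing each back as its fraction gives the sorted order.
Final answer: 2/9, 2/5, 7/10, 4/3, 3/2, 9/2


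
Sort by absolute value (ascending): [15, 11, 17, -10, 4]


Compute absolute values:
  |15| = 15
  |11| = 11
  |17| = 17
  |-10| = 10
  |4| = 4
Absolute values in increasing order: 4 < 10 < 11 < 15 < 17
Listing the original numbers in that order gives the answer.
Final answer: [4, -10, 11, 15, 17]


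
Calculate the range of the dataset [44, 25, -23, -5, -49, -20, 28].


Maximum value: 44
Minimum value: -49
Range = 44 - (-49) = 93
Final answer: 93


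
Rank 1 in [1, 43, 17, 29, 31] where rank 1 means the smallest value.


Sort ascending: [1, 17, 29, 31, 43]
Find 1 in the sorted list.
1 is at position 1 (1-indexed).
Final answer: 1


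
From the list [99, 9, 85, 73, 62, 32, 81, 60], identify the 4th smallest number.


Sort ascending: [9, 32, 60, 62, 73, 81, 85, 99]
The 4th element (1-indexed) is at index 3.
Value = 62
Final answer: 62


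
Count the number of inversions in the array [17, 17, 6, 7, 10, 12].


For each element, count the later elements that are smaller than it:
  17 (index 0): smaller elements after it = [6, 7, 10, 12] -> 4
  17 (index 1): smaller elements after it = [6, 7, 10, 12] -> 4
  6 (index 2): smaller elements after it = [] -> 0
  7 (index 3): smaller elements after it = [] -> 0
  10 (index 4): smaller elements after it = [] -> 0
Total inversions = 4 + 4 + 0 + 0 + 0 = 8
Final answer: 8


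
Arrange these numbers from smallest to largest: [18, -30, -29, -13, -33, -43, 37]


Original list: [18, -30, -29, -13, -33, -43, 37]
Repeatedly take the smallest remaining element:
  Remaining [18, -30, -29, -13, -33, -43, 37] -> smallest is -43
  Remaining [18, -30, -29, -13, -33, 37] -> smallest is -33
  Remaining [18, -30, -29, -13, 37] -> smallest is -30
  Remaining [18, -29, -13, 37] -> smallest is -29
  Remaining [18, -13, 37] -> smallest is -13
  Remaining [18, 37] -> smallest is 18
  Remaining [37] -> smallest is 37
Collecting the picks in order gives the sorted list.
Final answer: [-43, -33, -30, -29, -13, 18, 37]


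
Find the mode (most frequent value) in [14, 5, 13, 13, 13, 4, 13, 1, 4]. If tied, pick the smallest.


Count the frequency of each value:
  1 appears 1 time(s)
  4 appears 2 time(s)
  5 appears 1 time(s)
  13 appears 4 time(s)
  14 appears 1 time(s)
Maximum frequency is 4.
Only 13 reaches that frequency, so it is the mode.
Final answer: 13


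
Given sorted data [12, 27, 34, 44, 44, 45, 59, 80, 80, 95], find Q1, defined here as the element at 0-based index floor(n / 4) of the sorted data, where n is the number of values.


The list has n = 10 elements.
Q1 index = floor(10 / 4) = floor(2.5) = 2
Counting from index 0 in the sorted data, the element at index 2 is 34.
Final answer: 34


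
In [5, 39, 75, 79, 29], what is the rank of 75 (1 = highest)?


Sort descending: [79, 75, 39, 29, 5]
Find 75 in the sorted list.
75 is at position 2.
Final answer: 2


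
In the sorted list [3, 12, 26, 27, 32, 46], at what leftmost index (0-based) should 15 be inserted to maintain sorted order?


List is sorted: [3, 12, 26, 27, 32, 46]
We need the leftmost position where 15 can be inserted, i.e. the first index whose element is >= 15 (or the end of the list if none is).
Binary search with low=0, high=6 (0-based indices):
  low=0, high=6, mid=3: a[3]=27 >= 15, so high = 3
  low=0, high=3, mid=1: a[1]=12 < 15, so low = 2
  low=2, high=3, mid=2: a[2]=26 >= 15, so high = 2
Now low = high = 2, so the insertion index is 2.
Final answer: 2


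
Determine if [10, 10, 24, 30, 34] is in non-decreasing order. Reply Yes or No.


Check consecutive pairs:
  10 <= 10? True
  10 <= 24? True
  24 <= 30? True
  30 <= 34? True
Every consecutive pair is in order, so the list is non-decreasing.
Final answer: Yes


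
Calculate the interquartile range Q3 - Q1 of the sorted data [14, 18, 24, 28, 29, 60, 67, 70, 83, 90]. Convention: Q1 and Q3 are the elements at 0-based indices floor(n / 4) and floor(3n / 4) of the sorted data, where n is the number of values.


The data has n = 10 elements.
Q1 index = floor(10 / 4) = floor(2.5) = 2; Q3 index = floor(3 * 10 / 4) = floor(7.5) = 7
Q1 = element at index 2 = 24
Q3 = element at index 7 = 70
IQR = 70 - 24 = 46
Final answer: 46


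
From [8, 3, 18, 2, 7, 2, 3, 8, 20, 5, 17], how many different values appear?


List all unique values:
Distinct values: [2, 3, 5, 7, 8, 17, 18, 20]
Count = 8
Final answer: 8


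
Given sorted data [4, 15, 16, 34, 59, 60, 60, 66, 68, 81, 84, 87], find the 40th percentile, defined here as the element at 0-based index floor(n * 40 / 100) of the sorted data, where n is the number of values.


The dataset has n = 12 elements.
Index = floor(12 * 40 / 100) = floor(480 / 100) = floor(4.8) = 4
Counting from index 0 in the sorted data, the element at index 4 is 59.
Final answer: 59


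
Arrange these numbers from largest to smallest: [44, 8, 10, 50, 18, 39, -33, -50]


Original list: [44, 8, 10, 50, 18, 39, -33, -50]
Repeatedly take the largest remaining element:
  Remaining [44, 8, 10, 50, 18, 39, -33, -50] -> largest is 50
  Remaining [44, 8, 10, 18, 39, -33, -50] -> largest is 44
  Remaining [8, 10, 18, 39, -33, -50] -> largest is 39
  Remaining [8, 10, 18, -33, -50] -> largest is 18
  Remaining [8, 10, -33, -50] -> largest is 10
  Remaining [8, -33, -50] -> largest is 8
  Remaining [-33, -50] -> largest is -33
  Remaining [-50] -> largest is -50
Collecting the picks in order gives the descending list.
Final answer: [50, 44, 39, 18, 10, 8, -33, -50]


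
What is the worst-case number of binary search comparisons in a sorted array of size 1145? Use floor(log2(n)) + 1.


Binary search halves the search space each step.
Maximum comparisons = floor(log2(1145)) + 1
log2(1145) = 10.1611
floor(log2(1145)) = 10, so 10 + 1 = 11
Final answer: 11


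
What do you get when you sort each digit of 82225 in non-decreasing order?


The number 82225 has digits: 8, 2, 2, 2, 5
Sorted: 2, 2, 2, 5, 8
Joining the sorted digits gives the result.
Final answer: 22258


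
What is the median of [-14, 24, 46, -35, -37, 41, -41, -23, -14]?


First, sort the list: [-41, -37, -35, -23, -14, -14, 24, 41, 46]
The list has 9 elements (odd count).
The middle index is 4 (0-based), and the element there is -14.
Final answer: -14


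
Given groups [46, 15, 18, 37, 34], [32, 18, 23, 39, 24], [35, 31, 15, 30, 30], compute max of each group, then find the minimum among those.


Find max of each group:
  Group 1: [46, 15, 18, 37, 34] -> max = 46
  Group 2: [32, 18, 23, 39, 24] -> max = 39
  Group 3: [35, 31, 15, 30, 30] -> max = 35
Maxes: [46, 39, 35]
Minimum of maxes = 35
Final answer: 35


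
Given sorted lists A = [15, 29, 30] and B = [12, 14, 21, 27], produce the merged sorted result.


List A: [15, 29, 30]
List B: [12, 14, 21, 27]
Repeatedly compare the front elements and take the smaller:
  15 vs 12 -> take 12
  15 vs 14 -> take 14
  15 vs 21 -> take 15
  29 vs 21 -> take 21
  29 vs 27 -> take 27
  B is exhausted; append the rest of A: [29, 30]
Final answer: [12, 14, 15, 21, 27, 29, 30]


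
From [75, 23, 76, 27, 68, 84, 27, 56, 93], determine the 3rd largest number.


Sort descending: [93, 84, 76, 75, 68, 56, 27, 27, 23]
The 3rd element (1-indexed) is at index 2.
Value = 76
Final answer: 76


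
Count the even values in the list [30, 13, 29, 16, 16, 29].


Check each element:
  30 is even
  13 is odd
  29 is odd
  16 is even
  16 is even
  29 is odd
Evens: [30, 16, 16]
Count of evens = 3
Final answer: 3


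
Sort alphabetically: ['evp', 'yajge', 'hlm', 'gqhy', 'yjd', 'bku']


Compare strings character by character (the first differing letter decides):
  'bku' < 'evp' since 'b' < 'e' at position 1
  'evp' < 'gqhy' since 'e' < 'g' at position 1
  'gqhy' < 'hlm' since 'g' < 'h' at position 1
  'hlm' < 'yajge' since 'h' < 'y' at position 1
  'yajge' < 'yjd' since 'a' < 'j' at position 2
Chaining these comparisons gives the alphabetical order.
Final answer: ['bku', 'evp', 'gqhy', 'hlm', 'yajge', 'yjd']


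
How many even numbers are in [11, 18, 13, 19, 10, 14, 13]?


Check each element:
  11 is odd
  18 is even
  13 is odd
  19 is odd
  10 is even
  14 is even
  13 is odd
Evens: [18, 10, 14]
Count of evens = 3
Final answer: 3


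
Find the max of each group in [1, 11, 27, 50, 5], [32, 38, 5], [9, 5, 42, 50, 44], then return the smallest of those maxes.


Find max of each group:
  Group 1: [1, 11, 27, 50, 5] -> max = 50
  Group 2: [32, 38, 5] -> max = 38
  Group 3: [9, 5, 42, 50, 44] -> max = 50
Maxes: [50, 38, 50]
Minimum of maxes = 38
Final answer: 38


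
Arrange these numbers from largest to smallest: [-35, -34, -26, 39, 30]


Original list: [-35, -34, -26, 39, 30]
Repeatedly take the largest remaining element:
  Remaining [-35, -34, -26, 39, 30] -> largest is 39
  Remaining [-35, -34, -26, 30] -> largest is 30
  Remaining [-35, -34, -26] -> largest is -26
  Remaining [-35, -34] -> largest is -34
  Remaining [-35] -> largest is -35
Collecting the picks in order gives the descending list.
Final answer: [39, 30, -26, -34, -35]


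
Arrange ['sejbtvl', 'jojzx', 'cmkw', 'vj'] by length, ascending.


Compute lengths:
  'sejbtvl' has length 7
  'jojzx' has length 5
  'cmkw' has length 4
  'vj' has length 2
Lengths in increasing order: 2 < 4 < 5 < 7
Listing the words in that order gives the answer.
Final answer: ['vj', 'cmkw', 'jojzx', 'sejbtvl']


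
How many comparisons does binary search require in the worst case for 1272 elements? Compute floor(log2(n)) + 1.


Binary search halves the search space each step.
Maximum comparisons = floor(log2(1272)) + 1
log2(1272) = 10.3129
floor(log2(1272)) = 10, so 10 + 1 = 11
Final answer: 11


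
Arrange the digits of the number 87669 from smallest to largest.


The number 87669 has digits: 8, 7, 6, 6, 9
Sorted: 6, 6, 7, 8, 9
Joining the sorted digits gives the result.
Final answer: 66789


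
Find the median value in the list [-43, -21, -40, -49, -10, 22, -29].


First, sort the list: [-49, -43, -40, -29, -21, -10, 22]
The list has 7 elements (odd count).
The middle index is 3 (0-based), and the element there is -29.
Final answer: -29


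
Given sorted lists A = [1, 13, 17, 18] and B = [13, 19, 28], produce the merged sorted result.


List A: [1, 13, 17, 18]
List B: [13, 19, 28]
Repeatedly compare the front elements and take the smaller:
  1 vs 13 -> take 1
  13 vs 13 -> take 13
  17 vs 13 -> take 13
  17 vs 19 -> take 17
  18 vs 19 -> take 18
  A is exhausted; append the rest of B: [19, 28]
Final answer: [1, 13, 13, 17, 18, 19, 28]


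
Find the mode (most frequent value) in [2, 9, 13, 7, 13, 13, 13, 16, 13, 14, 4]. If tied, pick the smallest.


Count the frequency of each value:
  2 appears 1 time(s)
  4 appears 1 time(s)
  7 appears 1 time(s)
  9 appears 1 time(s)
  13 appears 5 time(s)
  14 appears 1 time(s)
  16 appears 1 time(s)
Maximum frequency is 5.
Only 13 reaches that frequency, so it is the mode.
Final answer: 13


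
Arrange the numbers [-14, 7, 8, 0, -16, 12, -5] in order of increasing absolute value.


Compute absolute values:
  |-14| = 14
  |7| = 7
  |8| = 8
  |0| = 0
  |-16| = 16
  |12| = 12
  |-5| = 5
Absolute values in increasing order: 0 < 5 < 7 < 8 < 12 < 14 < 16
Listing the original numbers in that order gives the answer.
Final answer: [0, -5, 7, 8, 12, -14, -16]


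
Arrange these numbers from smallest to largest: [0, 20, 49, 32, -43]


Original list: [0, 20, 49, 32, -43]
Repeatedly take the smallest remaining element:
  Remaining [0, 20, 49, 32, -43] -> smallest is -43
  Remaining [0, 20, 49, 32] -> smallest is 0
  Remaining [20, 49, 32] -> smallest is 20
  Remaining [49, 32] -> smallest is 32
  Remaining [49] -> smallest is 49
Collecting the picks in order gives the sorted list.
Final answer: [-43, 0, 20, 32, 49]


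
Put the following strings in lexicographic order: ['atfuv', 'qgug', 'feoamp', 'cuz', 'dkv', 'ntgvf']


Compare strings character by character (the first differing letter decides):
  'atfuv' < 'cuz' since 'a' < 'c' at position 1
  'cuz' < 'dkv' since 'c' < 'd' at position 1
  'dkv' < 'feoamp' since 'd' < 'f' at position 1
  'feoamp' < 'ntgvf' since 'f' < 'n' at position 1
  'ntgvf' < 'qgug' since 'n' < 'q' at position 1
Chaining these comparisons gives the alphabetical order.
Final answer: ['atfuv', 'cuz', 'dkv', 'feoamp', 'ntgvf', 'qgug']


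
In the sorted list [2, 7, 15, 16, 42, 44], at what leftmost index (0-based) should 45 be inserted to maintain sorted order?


List is sorted: [2, 7, 15, 16, 42, 44]
We need the leftmost position where 45 can be inserted, i.e. the first index whose element is >= 45 (or the end of the list if none is).
Binary search with low=0, high=6 (0-based indices):
  low=0, high=6, mid=3: a[3]=16 < 45, so low = 4
  low=4, high=6, mid=5: a[5]=44 < 45, so low = 6
Now low = high = 6, so the insertion index is 6.
Final answer: 6


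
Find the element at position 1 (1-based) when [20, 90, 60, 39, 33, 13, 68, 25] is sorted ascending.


Sort ascending: [13, 20, 25, 33, 39, 60, 68, 90]
The 1st element (1-indexed) is at index 0.
Value = 13
Final answer: 13


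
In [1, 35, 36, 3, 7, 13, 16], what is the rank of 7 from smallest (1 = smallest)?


Sort ascending: [1, 3, 7, 13, 16, 35, 36]
Find 7 in the sorted list.
7 is at position 3 (1-indexed).
Final answer: 3


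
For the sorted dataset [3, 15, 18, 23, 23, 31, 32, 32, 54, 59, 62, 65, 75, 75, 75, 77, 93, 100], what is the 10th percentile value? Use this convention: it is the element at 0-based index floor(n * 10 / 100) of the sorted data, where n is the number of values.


The dataset has n = 18 elements.
Index = floor(18 * 10 / 100) = floor(180 / 100) = floor(1.8) = 1
Counting from index 0 in the sorted data, the element at index 1 is 15.
Final answer: 15


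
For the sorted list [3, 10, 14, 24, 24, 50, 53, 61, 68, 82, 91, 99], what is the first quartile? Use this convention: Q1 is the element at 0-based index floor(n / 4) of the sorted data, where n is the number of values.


The list has n = 12 elements.
Q1 index = floor(12 / 4) = floor(3) = 3
Counting from index 0 in the sorted data, the element at index 3 is 24.
Final answer: 24


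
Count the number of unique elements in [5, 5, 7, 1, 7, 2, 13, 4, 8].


List all unique values:
Distinct values: [1, 2, 4, 5, 7, 8, 13]
Count = 7
Final answer: 7


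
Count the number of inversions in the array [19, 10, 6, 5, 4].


For each element, count the later elements that are smaller than it:
  19 (index 0): smaller elements after it = [10, 6, 5, 4] -> 4
  10 (index 1): smaller elements after it = [6, 5, 4] -> 3
  6 (index 2): smaller elements after it = [5, 4] -> 2
  5 (index 3): smaller elements after it = [4] -> 1
Total inversions = 4 + 3 + 2 + 1 = 10
Final answer: 10


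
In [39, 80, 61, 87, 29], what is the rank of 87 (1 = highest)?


Sort descending: [87, 80, 61, 39, 29]
Find 87 in the sorted list.
87 is at position 1.
Final answer: 1


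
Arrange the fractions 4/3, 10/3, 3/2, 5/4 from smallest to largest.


Convert to decimal for comparison:
  4/3 = 1.3333
  10/3 = 3.3333
  3/2 = 1.5
  5/4 = 1.25
Decimals in increasing order: 1.25 < 1.3333 < 1.5 < 3.3333
Writing each back as its fraction gives the sorted order.
Final answer: 5/4, 4/3, 3/2, 10/3


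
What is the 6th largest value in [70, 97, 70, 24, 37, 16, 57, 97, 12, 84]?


Sort descending: [97, 97, 84, 70, 70, 57, 37, 24, 16, 12]
The 6th element (1-indexed) is at index 5.
Value = 57
Final answer: 57


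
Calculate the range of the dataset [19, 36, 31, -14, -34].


Maximum value: 36
Minimum value: -34
Range = 36 - (-34) = 70
Final answer: 70


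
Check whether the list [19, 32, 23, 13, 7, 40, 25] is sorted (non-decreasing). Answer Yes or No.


Check consecutive pairs:
  19 <= 32? True
  32 <= 23? False
  23 <= 13? False
  13 <= 7? False
  7 <= 40? True
  40 <= 25? False
4 consecutive pair(s) are out of order, so the list is not sorted.
Final answer: No


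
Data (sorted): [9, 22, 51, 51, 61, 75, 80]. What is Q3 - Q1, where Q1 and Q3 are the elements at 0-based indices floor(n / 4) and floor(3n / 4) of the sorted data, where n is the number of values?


The data has n = 7 elements.
Q1 index = floor(7 / 4) = floor(1.75) = 1; Q3 index = floor(3 * 7 / 4) = floor(5.25) = 5
Q1 = element at index 1 = 22
Q3 = element at index 5 = 75
IQR = 75 - 22 = 53
Final answer: 53


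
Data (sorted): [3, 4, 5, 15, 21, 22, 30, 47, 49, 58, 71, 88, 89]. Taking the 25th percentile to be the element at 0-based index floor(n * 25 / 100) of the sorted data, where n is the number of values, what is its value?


The dataset has n = 13 elements.
Index = floor(13 * 25 / 100) = floor(325 / 100) = floor(3.25) = 3
Counting from index 0 in the sorted data, the element at index 3 is 15.
Final answer: 15


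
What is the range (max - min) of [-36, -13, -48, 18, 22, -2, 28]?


Maximum value: 28
Minimum value: -48
Range = 28 - (-48) = 76
Final answer: 76


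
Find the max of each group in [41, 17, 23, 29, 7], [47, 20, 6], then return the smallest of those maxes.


Find max of each group:
  Group 1: [41, 17, 23, 29, 7] -> max = 41
  Group 2: [47, 20, 6] -> max = 47
Maxes: [41, 47]
Minimum of maxes = 41
Final answer: 41


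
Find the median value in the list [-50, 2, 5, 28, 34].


First, sort the list: [-50, 2, 5, 28, 34]
The list has 5 elements (odd count).
The middle index is 2 (0-based), and the element there is 5.
Final answer: 5


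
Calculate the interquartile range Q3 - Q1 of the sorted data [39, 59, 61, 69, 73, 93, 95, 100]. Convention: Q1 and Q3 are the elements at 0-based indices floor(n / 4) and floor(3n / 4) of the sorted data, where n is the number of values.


The data has n = 8 elements.
Q1 index = floor(8 / 4) = floor(2) = 2; Q3 index = floor(3 * 8 / 4) = floor(6) = 6
Q1 = element at index 2 = 61
Q3 = element at index 6 = 95
IQR = 95 - 61 = 34
Final answer: 34


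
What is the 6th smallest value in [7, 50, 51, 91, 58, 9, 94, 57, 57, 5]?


Sort ascending: [5, 7, 9, 50, 51, 57, 57, 58, 91, 94]
The 6th element (1-indexed) is at index 5.
Value = 57
Final answer: 57


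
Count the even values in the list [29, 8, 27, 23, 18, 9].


Check each element:
  29 is odd
  8 is even
  27 is odd
  23 is odd
  18 is even
  9 is odd
Evens: [8, 18]
Count of evens = 2
Final answer: 2


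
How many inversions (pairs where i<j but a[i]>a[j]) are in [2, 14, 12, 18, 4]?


For each element, count the later elements that are smaller than it:
  2 (index 0): smaller elements after it = [] -> 0
  14 (index 1): smaller elements after it = [12, 4] -> 2
  12 (index 2): smaller elements after it = [4] -> 1
  18 (index 3): smaller elements after it = [4] -> 1
Total inversions = 0 + 2 + 1 + 1 = 4
Final answer: 4


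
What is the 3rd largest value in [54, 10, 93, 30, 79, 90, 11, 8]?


Sort descending: [93, 90, 79, 54, 30, 11, 10, 8]
The 3rd element (1-indexed) is at index 2.
Value = 79
Final answer: 79


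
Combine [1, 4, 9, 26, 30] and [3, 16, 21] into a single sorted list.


List A: [1, 4, 9, 26, 30]
List B: [3, 16, 21]
Repeatedly compare the front elements and take the smaller:
  1 vs 3 -> take 1
  4 vs 3 -> take 3
  4 vs 16 -> take 4
  9 vs 16 -> take 9
  26 vs 16 -> take 16
  26 vs 21 -> take 21
  B is exhausted; append the rest of A: [26, 30]
Final answer: [1, 3, 4, 9, 16, 21, 26, 30]


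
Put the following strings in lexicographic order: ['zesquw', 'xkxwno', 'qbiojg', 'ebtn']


Compare strings character by character (the first differing letter decides):
  'ebtn' < 'qbiojg' since 'e' < 'q' at position 1
  'qbiojg' < 'xkxwno' since 'q' < 'x' at position 1
  'xkxwno' < 'zesquw' since 'x' < 'z' at position 1
Chaining these comparisons gives the alphabetical order.
Final answer: ['ebtn', 'qbiojg', 'xkxwno', 'zesquw']


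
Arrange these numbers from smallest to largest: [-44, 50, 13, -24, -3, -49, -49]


Original list: [-44, 50, 13, -24, -3, -49, -49]
Repeatedly take the smallest remaining element:
  Remaining [-44, 50, 13, -24, -3, -49, -49] -> smallest is -49
  Remaining [-44, 50, 13, -24, -3, -49] -> smallest is -49
  Remaining [-44, 50, 13, -24, -3] -> smallest is -44
  Remaining [50, 13, -24, -3] -> smallest is -24
  Remaining [50, 13, -3] -> smallest is -3
  Remaining [50, 13] -> smallest is 13
  Remaining [50] -> smallest is 50
Collecting the picks in order gives the sorted list.
Final answer: [-49, -49, -44, -24, -3, 13, 50]


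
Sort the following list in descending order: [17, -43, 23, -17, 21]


Original list: [17, -43, 23, -17, 21]
Repeatedly take the largest remaining element:
  Remaining [17, -43, 23, -17, 21] -> largest is 23
  Remaining [17, -43, -17, 21] -> largest is 21
  Remaining [17, -43, -17] -> largest is 17
  Remaining [-43, -17] -> largest is -17
  Remaining [-43] -> largest is -43
Collecting the picks in order gives the descending list.
Final answer: [23, 21, 17, -17, -43]


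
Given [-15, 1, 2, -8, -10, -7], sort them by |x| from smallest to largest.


Compute absolute values:
  |-15| = 15
  |1| = 1
  |2| = 2
  |-8| = 8
  |-10| = 10
  |-7| = 7
Absolute values in increasing order: 1 < 2 < 7 < 8 < 10 < 15
Listing the original numbers in that order gives the answer.
Final answer: [1, 2, -7, -8, -10, -15]


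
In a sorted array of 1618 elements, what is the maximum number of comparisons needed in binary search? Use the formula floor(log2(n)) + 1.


Binary search halves the search space each step.
Maximum comparisons = floor(log2(1618)) + 1
log2(1618) = 10.66
floor(log2(1618)) = 10, so 10 + 1 = 11
Final answer: 11


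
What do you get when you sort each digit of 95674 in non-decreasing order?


The number 95674 has digits: 9, 5, 6, 7, 4
Sorted: 4, 5, 6, 7, 9
Joining the sorted digits gives the result.
Final answer: 45679


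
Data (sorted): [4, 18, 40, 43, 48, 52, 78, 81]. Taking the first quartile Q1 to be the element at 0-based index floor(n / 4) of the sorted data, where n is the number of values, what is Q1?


The list has n = 8 elements.
Q1 index = floor(8 / 4) = floor(2) = 2
Counting from index 0 in the sorted data, the element at index 2 is 40.
Final answer: 40


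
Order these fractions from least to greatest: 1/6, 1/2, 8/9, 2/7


Convert to decimal for comparison:
  1/6 = 0.1667
  1/2 = 0.5
  8/9 = 0.8889
  2/7 = 0.2857
Decimals in increasing order: 0.1667 < 0.2857 < 0.5 < 0.8889
Writing each back as its fraction gives the sorted order.
Final answer: 1/6, 2/7, 1/2, 8/9


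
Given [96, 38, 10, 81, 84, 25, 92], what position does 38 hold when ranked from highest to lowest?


Sort descending: [96, 92, 84, 81, 38, 25, 10]
Find 38 in the sorted list.
38 is at position 5.
Final answer: 5


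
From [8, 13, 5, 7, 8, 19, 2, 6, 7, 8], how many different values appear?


List all unique values:
Distinct values: [2, 5, 6, 7, 8, 13, 19]
Count = 7
Final answer: 7


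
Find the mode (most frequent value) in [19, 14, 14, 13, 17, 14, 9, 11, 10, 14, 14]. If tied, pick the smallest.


Count the frequency of each value:
  9 appears 1 time(s)
  10 appears 1 time(s)
  11 appears 1 time(s)
  13 appears 1 time(s)
  14 appears 5 time(s)
  17 appears 1 time(s)
  19 appears 1 time(s)
Maximum frequency is 5.
Only 14 reaches that frequency, so it is the mode.
Final answer: 14


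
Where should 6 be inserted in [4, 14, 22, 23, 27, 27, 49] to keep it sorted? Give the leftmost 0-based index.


List is sorted: [4, 14, 22, 23, 27, 27, 49]
We need the leftmost position where 6 can be inserted, i.e. the first index whose element is >= 6 (or the end of the list if none is).
Binary search with low=0, high=7 (0-based indices):
  low=0, high=7, mid=3: a[3]=23 >= 6, so high = 3
  low=0, high=3, mid=1: a[1]=14 >= 6, so high = 1
  low=0, high=1, mid=0: a[0]=4 < 6, so low = 1
Now low = high = 1, so the insertion index is 1.
Final answer: 1


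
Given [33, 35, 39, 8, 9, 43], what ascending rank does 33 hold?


Sort ascending: [8, 9, 33, 35, 39, 43]
Find 33 in the sorted list.
33 is at position 3 (1-indexed).
Final answer: 3


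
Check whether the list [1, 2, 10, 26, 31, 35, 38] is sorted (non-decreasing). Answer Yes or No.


Check consecutive pairs:
  1 <= 2? True
  2 <= 10? True
  10 <= 26? True
  26 <= 31? True
  31 <= 35? True
  35 <= 38? True
Every consecutive pair is in order, so the list is non-decreasing.
Final answer: Yes


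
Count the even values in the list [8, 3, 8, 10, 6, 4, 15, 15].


Check each element:
  8 is even
  3 is odd
  8 is even
  10 is even
  6 is even
  4 is even
  15 is odd
  15 is odd
Evens: [8, 8, 10, 6, 4]
Count of evens = 5
Final answer: 5


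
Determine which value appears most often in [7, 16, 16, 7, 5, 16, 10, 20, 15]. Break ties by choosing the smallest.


Count the frequency of each value:
  5 appears 1 time(s)
  7 appears 2 time(s)
  10 appears 1 time(s)
  15 appears 1 time(s)
  16 appears 3 time(s)
  20 appears 1 time(s)
Maximum frequency is 3.
Only 16 reaches that frequency, so it is the mode.
Final answer: 16


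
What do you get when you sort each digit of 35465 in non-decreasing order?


The number 35465 has digits: 3, 5, 4, 6, 5
Sorted: 3, 4, 5, 5, 6
Joining the sorted digits gives the result.
Final answer: 34556


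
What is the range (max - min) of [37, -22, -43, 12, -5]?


Maximum value: 37
Minimum value: -43
Range = 37 - (-43) = 80
Final answer: 80


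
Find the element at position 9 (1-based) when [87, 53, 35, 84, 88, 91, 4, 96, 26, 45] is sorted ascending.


Sort ascending: [4, 26, 35, 45, 53, 84, 87, 88, 91, 96]
The 9th element (1-indexed) is at index 8.
Value = 91
Final answer: 91


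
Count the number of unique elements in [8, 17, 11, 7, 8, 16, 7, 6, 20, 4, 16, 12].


List all unique values:
Distinct values: [4, 6, 7, 8, 11, 12, 16, 17, 20]
Count = 9
Final answer: 9


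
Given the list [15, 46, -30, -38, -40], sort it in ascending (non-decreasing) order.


Original list: [15, 46, -30, -38, -40]
Repeatedly take the smallest remaining element:
  Remaining [15, 46, -30, -38, -40] -> smallest is -40
  Remaining [15, 46, -30, -38] -> smallest is -38
  Remaining [15, 46, -30] -> smallest is -30
  Remaining [15, 46] -> smallest is 15
  Remaining [46] -> smallest is 46
Collecting the picks in order gives the sorted list.
Final answer: [-40, -38, -30, 15, 46]


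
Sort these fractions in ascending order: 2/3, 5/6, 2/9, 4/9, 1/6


Convert to decimal for comparison:
  2/3 = 0.6667
  5/6 = 0.8333
  2/9 = 0.2222
  4/9 = 0.4444
  1/6 = 0.1667
Decimals in increasing order: 0.1667 < 0.2222 < 0.4444 < 0.6667 < 0.8333
Writing each back as its fraction gives the sorted order.
Final answer: 1/6, 2/9, 4/9, 2/3, 5/6


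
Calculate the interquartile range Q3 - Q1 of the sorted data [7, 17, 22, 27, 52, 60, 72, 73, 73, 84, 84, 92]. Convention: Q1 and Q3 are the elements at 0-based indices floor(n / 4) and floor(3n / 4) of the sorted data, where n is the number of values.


The data has n = 12 elements.
Q1 index = floor(12 / 4) = floor(3) = 3; Q3 index = floor(3 * 12 / 4) = floor(9) = 9
Q1 = element at index 3 = 27
Q3 = element at index 9 = 84
IQR = 84 - 27 = 57
Final answer: 57


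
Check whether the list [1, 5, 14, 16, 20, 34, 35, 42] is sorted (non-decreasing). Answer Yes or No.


Check consecutive pairs:
  1 <= 5? True
  5 <= 14? True
  14 <= 16? True
  16 <= 20? True
  20 <= 34? True
  34 <= 35? True
  35 <= 42? True
Every consecutive pair is in order, so the list is non-decreasing.
Final answer: Yes


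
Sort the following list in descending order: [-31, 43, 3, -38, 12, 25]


Original list: [-31, 43, 3, -38, 12, 25]
Repeatedly take the largest remaining element:
  Remaining [-31, 43, 3, -38, 12, 25] -> largest is 43
  Remaining [-31, 3, -38, 12, 25] -> largest is 25
  Remaining [-31, 3, -38, 12] -> largest is 12
  Remaining [-31, 3, -38] -> largest is 3
  Remaining [-31, -38] -> largest is -31
  Remaining [-38] -> largest is -38
Collecting the picks in order gives the descending list.
Final answer: [43, 25, 12, 3, -31, -38]


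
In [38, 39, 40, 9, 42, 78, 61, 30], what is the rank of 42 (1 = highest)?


Sort descending: [78, 61, 42, 40, 39, 38, 30, 9]
Find 42 in the sorted list.
42 is at position 3.
Final answer: 3


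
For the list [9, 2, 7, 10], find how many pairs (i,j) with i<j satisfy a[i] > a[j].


For each element, count the later elements that are smaller than it:
  9 (index 0): smaller elements after it = [2, 7] -> 2
  2 (index 1): smaller elements after it = [] -> 0
  7 (index 2): smaller elements after it = [] -> 0
Total inversions = 2 + 0 + 0 = 2
Final answer: 2


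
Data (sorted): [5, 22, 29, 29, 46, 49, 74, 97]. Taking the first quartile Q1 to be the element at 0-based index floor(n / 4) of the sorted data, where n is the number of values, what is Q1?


The list has n = 8 elements.
Q1 index = floor(8 / 4) = floor(2) = 2
Counting from index 0 in the sorted data, the element at index 2 is 29.
Final answer: 29


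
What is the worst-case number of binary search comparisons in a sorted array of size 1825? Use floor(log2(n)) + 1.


Binary search halves the search space each step.
Maximum comparisons = floor(log2(1825)) + 1
log2(1825) = 10.8337
floor(log2(1825)) = 10, so 10 + 1 = 11
Final answer: 11


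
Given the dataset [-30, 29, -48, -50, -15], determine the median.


First, sort the list: [-50, -48, -30, -15, 29]
The list has 5 elements (odd count).
The middle index is 2 (0-based), and the element there is -30.
Final answer: -30


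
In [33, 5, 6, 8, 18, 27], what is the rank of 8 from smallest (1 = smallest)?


Sort ascending: [5, 6, 8, 18, 27, 33]
Find 8 in the sorted list.
8 is at position 3 (1-indexed).
Final answer: 3


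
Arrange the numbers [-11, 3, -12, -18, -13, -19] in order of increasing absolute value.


Compute absolute values:
  |-11| = 11
  |3| = 3
  |-12| = 12
  |-18| = 18
  |-13| = 13
  |-19| = 19
Absolute values in increasing order: 3 < 11 < 12 < 13 < 18 < 19
Listing the original numbers in that order gives the answer.
Final answer: [3, -11, -12, -13, -18, -19]


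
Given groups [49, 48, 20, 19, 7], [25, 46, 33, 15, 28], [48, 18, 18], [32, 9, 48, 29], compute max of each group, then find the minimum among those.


Find max of each group:
  Group 1: [49, 48, 20, 19, 7] -> max = 49
  Group 2: [25, 46, 33, 15, 28] -> max = 46
  Group 3: [48, 18, 18] -> max = 48
  Group 4: [32, 9, 48, 29] -> max = 48
Maxes: [49, 46, 48, 48]
Minimum of maxes = 46
Final answer: 46


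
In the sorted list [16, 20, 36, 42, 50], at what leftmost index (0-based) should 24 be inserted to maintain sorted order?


List is sorted: [16, 20, 36, 42, 50]
We need the leftmost position where 24 can be inserted, i.e. the first index whose element is >= 24 (or the end of the list if none is).
Binary search with low=0, high=5 (0-based indices):
  low=0, high=5, mid=2: a[2]=36 >= 24, so high = 2
  low=0, high=2, mid=1: a[1]=20 < 24, so low = 2
Now low = high = 2, so the insertion index is 2.
Final answer: 2


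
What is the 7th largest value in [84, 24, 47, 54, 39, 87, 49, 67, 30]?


Sort descending: [87, 84, 67, 54, 49, 47, 39, 30, 24]
The 7th element (1-indexed) is at index 6.
Value = 39
Final answer: 39


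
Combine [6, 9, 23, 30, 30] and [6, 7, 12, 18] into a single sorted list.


List A: [6, 9, 23, 30, 30]
List B: [6, 7, 12, 18]
Repeatedly compare the front elements and take the smaller:
  6 vs 6 -> take 6
  9 vs 6 -> take 6
  9 vs 7 -> take 7
  9 vs 12 -> take 9
  23 vs 12 -> take 12
  23 vs 18 -> take 18
  B is exhausted; append the rest of A: [23, 30, 30]
Final answer: [6, 6, 7, 9, 12, 18, 23, 30, 30]


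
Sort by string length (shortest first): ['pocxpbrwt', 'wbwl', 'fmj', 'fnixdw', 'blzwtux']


Compute lengths:
  'pocxpbrwt' has length 9
  'wbwl' has length 4
  'fmj' has length 3
  'fnixdw' has length 6
  'blzwtux' has length 7
Lengths in increasing order: 3 < 4 < 6 < 7 < 9
Listing the words in that order gives the answer.
Final answer: ['fmj', 'wbwl', 'fnixdw', 'blzwtux', 'pocxpbrwt']


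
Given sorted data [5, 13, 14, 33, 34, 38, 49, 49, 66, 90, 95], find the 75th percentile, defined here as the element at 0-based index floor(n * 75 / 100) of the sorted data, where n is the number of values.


The dataset has n = 11 elements.
Index = floor(11 * 75 / 100) = floor(825 / 100) = floor(8.25) = 8
Counting from index 0 in the sorted data, the element at index 8 is 66.
Final answer: 66


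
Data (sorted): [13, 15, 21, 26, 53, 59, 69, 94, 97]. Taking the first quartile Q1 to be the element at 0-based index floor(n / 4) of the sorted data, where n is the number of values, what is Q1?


The list has n = 9 elements.
Q1 index = floor(9 / 4) = floor(2.25) = 2
Counting from index 0 in the sorted data, the element at index 2 is 21.
Final answer: 21


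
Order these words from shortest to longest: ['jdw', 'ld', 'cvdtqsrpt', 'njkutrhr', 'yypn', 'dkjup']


Compute lengths:
  'jdw' has length 3
  'ld' has length 2
  'cvdtqsrpt' has length 9
  'njkutrhr' has length 8
  'yypn' has length 4
  'dkjup' has length 5
Lengths in increasing order: 2 < 3 < 4 < 5 < 8 < 9
Listing the words in that order gives the answer.
Final answer: ['ld', 'jdw', 'yypn', 'dkjup', 'njkutrhr', 'cvdtqsrpt']


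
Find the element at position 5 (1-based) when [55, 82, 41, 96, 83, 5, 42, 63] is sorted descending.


Sort descending: [96, 83, 82, 63, 55, 42, 41, 5]
The 5th element (1-indexed) is at index 4.
Value = 55
Final answer: 55


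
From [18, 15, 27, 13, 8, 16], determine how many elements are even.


Check each element:
  18 is even
  15 is odd
  27 is odd
  13 is odd
  8 is even
  16 is even
Evens: [18, 8, 16]
Count of evens = 3
Final answer: 3


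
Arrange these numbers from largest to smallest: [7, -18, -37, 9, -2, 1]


Original list: [7, -18, -37, 9, -2, 1]
Repeatedly take the largest remaining element:
  Remaining [7, -18, -37, 9, -2, 1] -> largest is 9
  Remaining [7, -18, -37, -2, 1] -> largest is 7
  Remaining [-18, -37, -2, 1] -> largest is 1
  Remaining [-18, -37, -2] -> largest is -2
  Remaining [-18, -37] -> largest is -18
  Remaining [-37] -> largest is -37
Collecting the picks in order gives the descending list.
Final answer: [9, 7, 1, -2, -18, -37]


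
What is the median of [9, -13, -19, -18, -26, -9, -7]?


First, sort the list: [-26, -19, -18, -13, -9, -7, 9]
The list has 7 elements (odd count).
The middle index is 3 (0-based), and the element there is -13.
Final answer: -13
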